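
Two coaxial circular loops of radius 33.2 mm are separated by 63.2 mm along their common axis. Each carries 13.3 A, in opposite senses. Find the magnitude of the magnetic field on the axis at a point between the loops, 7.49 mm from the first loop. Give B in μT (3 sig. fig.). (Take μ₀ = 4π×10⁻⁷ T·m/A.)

Each loop contributes B = μ₀IR²/[2(R²+z²)^(3/2)] on the axis, with z measured from that loop.
Loop 1 (z = 0.00749 m): B₁ = 2.34×10⁻⁴ T. Loop 2 (z = 0.05571 m): B₂ = 3.38×10⁻⁵ T.
The fields oppose: B = |B₁ − B₂| = 2.00×10⁻⁴ T.

B ≈ 200 μT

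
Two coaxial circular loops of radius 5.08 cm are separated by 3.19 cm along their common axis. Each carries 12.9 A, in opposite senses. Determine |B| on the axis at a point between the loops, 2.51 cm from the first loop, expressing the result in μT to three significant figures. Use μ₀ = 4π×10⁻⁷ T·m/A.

Each loop contributes B = μ₀IR²/[2(R²+z²)^(3/2)] on the axis, with z measured from that loop.
Loop 1 (z = 0.0251 m): B₁ = 1.15×10⁻⁴ T. Loop 2 (z = 0.0068 m): B₂ = 1.55×10⁻⁴ T.
The fields oppose: B = |B₁ − B₂| = 4.04×10⁻⁵ T.

B ≈ 40.4 μT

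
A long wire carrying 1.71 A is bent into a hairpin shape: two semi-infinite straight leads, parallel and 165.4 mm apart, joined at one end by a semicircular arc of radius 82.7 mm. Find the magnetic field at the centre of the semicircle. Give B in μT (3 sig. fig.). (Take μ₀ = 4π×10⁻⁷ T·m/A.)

The semicircular arc contributes B_arc = μ₀I·π/(4πR) = μ₀I/(4R) = 6.50×10⁻⁶ T.
Each semi-infinite lead is at perpendicular distance R = 0.0827 m from the centre, with the perpendicular foot at its near end, so it contributes μ₀I/(4πR); both point the same way, together 4.14×10⁻⁶ T.
Arc and leads all point the same direction: B = 6.50×10⁻⁶ + 4.14×10⁻⁶ = 1.06×10⁻⁵ T.

B ≈ 10.6 μT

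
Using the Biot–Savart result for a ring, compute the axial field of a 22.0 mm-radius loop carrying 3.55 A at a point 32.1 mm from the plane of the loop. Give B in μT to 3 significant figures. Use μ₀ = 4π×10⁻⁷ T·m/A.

On the axis of a circular loop, B = μ₀IR² / [2(R²+z²)^(3/2)].
R² + z² = (0.022)² + (0.0321)² = 0.001514 m², and (R²+z²)^(3/2) = 5.89×10⁻⁵ m³.
B = (4π×10⁻⁷ × 3.55 × 0.000484) / (2 × 5.89×10⁻⁵) = 1.83×10⁻⁵ T.

B ≈ 18.3 μT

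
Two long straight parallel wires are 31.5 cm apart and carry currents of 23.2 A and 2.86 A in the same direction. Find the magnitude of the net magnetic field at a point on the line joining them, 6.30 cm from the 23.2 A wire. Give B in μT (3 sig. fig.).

Each long wire gives B = μ₀I/(2πd). Distances are d₁ = 0.063 m and d₂ = 0.252 m.
B₁ = 7.37×10⁻⁵ T, B₂ = 2.27×10⁻⁶ T.
Between parallel currents the two contributions point in opposite directions, so they subtract. B = |B₁ − B₂| = |7.37×10⁻⁵ − 2.27×10⁻⁶| = 7.14×10⁻⁵ T.

B ≈ 71.4 μT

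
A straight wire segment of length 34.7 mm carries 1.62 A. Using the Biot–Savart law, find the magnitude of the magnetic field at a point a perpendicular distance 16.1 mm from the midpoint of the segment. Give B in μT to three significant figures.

For a finite straight segment, B = (μ₀I/4πd)(sinθ₁ + sinθ₂), where θ₁, θ₂ are the angles from the perpendicular to each end.
The perpendicular from the point meets the wire at its midpoint, so each end is L/2 = 0.01735 m away along the wire.
sinθ₁ = 0.01735/√(0.01735²+0.0161²) = 0.7330; sinθ₂ = 0.01735/√(0.01735²+0.0161²) = 0.7330.
B = (4π×10⁻⁷ × 1.62) / (4π × 0.0161) × (0.7330 + 0.7330) = 1.48×10⁻⁵ T.

B ≈ 14.8 μT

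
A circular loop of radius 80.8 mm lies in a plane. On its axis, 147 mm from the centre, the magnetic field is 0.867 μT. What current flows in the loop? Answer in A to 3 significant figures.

I ≈ 0.998 A

On the axis of a loop, B = μ₀IR²/[2(R²+z²)^(3/2)], so I = 2B(R²+z²)^(3/2)/(μ₀R²).
R² + z² = 0.006529 + 0.02161 = 0.02814 m²; raised to 3/2 gives 4.72×10⁻³ m³.
I = 2 × 8.67×10⁻⁷ × 4.72×10⁻³ / (1.26×10⁻⁶ × 0.006529) = 0.998 A.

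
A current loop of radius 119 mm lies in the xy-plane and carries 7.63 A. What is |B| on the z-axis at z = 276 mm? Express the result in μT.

B ≈ 2.50 μT

On the axis of a circular loop, B = μ₀IR² / [2(R²+z²)^(3/2)].
R² + z² = (0.119)² + (0.276)² = 0.09034 m², and (R²+z²)^(3/2) = 2.72×10⁻² m³.
B = (4π×10⁻⁷ × 7.63 × 0.01416) / (2 × 2.72×10⁻²) = 2.50×10⁻⁶ T.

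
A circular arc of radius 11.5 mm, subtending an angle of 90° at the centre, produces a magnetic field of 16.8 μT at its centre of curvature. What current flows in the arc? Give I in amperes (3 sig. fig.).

I ≈ 1.23 A

For a circular arc, B = μ₀Iφ/(4πR) with φ in radians; here φ = 1.571 rad.
So I = 4πRB/(μ₀φ) = 4π × 0.0115 × 1.68×10⁻⁵ / (4π×10⁻⁷ × 1.571) = 1.23 A.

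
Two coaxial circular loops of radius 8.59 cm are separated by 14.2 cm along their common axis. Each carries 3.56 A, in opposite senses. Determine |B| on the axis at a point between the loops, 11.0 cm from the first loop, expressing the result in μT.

B ≈ 15.4 μT

Each loop contributes B = μ₀IR²/[2(R²+z²)^(3/2)] on the axis, with z measured from that loop.
Loop 1 (z = 0.11 m): B₁ = 6.07×10⁻⁶ T. Loop 2 (z = 0.032 m): B₂ = 2.14×10⁻⁵ T.
The fields oppose: B = |B₁ − B₂| = 1.54×10⁻⁵ T.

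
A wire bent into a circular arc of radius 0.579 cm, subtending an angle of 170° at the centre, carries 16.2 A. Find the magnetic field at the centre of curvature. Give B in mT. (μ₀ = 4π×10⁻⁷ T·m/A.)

B ≈ 0.830 mT

The Biot–Savart field of a circular arc at its centre is B = μ₀Iφ/(4πR), with φ = 2.967 rad.
B = (4π×10⁻⁷ × 16.2 × 2.967) / (4π × 0.00579) = 8.30×10⁻⁴ T.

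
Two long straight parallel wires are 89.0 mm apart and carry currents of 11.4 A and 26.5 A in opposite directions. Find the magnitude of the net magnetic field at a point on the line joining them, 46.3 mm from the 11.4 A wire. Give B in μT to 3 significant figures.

Each long wire gives B = μ₀I/(2πd). Distances are d₁ = 0.0463 m and d₂ = 0.0427 m.
B₁ = 4.92×10⁻⁵ T, B₂ = 1.24×10⁻⁴ T.
Between antiparallel currents both contributions point the same way, so they add. B = B₁ + B₂ = 4.92×10⁻⁵ + 1.24×10⁻⁴ = 1.73×10⁻⁴ T.

B ≈ 173 μT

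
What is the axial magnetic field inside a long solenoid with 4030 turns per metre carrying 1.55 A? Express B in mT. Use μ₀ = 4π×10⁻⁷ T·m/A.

Inside a long solenoid, B = μ₀nI with n = 4030 turns/m.
B = 4π×10⁻⁷ × 4030 × 1.55 = 7.85×10⁻³ T.

B ≈ 7.85 mT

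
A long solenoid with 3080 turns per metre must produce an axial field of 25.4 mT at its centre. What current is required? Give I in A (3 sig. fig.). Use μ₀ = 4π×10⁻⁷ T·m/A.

Inside a long solenoid B = μ₀nI with n = 3080 m⁻¹, so I = B/(μ₀n).
I = 2.54×10⁻² / (4π×10⁻⁷ × 3080) = 6.56 A.

I ≈ 6.56 A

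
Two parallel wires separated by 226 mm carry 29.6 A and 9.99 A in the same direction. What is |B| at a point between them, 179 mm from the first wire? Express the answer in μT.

B ≈ 9.44 μT

Each long wire gives B = μ₀I/(2πd). Distances are d₁ = 0.179 m and d₂ = 0.047 m.
B₁ = 3.31×10⁻⁵ T, B₂ = 4.25×10⁻⁵ T.
Between parallel currents the two contributions point in opposite directions, so they subtract. B = |B₁ − B₂| = |3.31×10⁻⁵ − 4.25×10⁻⁵| = 9.44×10⁻⁶ T.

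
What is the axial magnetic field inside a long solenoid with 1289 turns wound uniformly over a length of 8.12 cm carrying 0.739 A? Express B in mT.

Inside a long solenoid, B = μ₀nI with n = 1.587×10⁴ turns/m.
B = 4π×10⁻⁷ × 1.587×10⁴ × 0.739 = 1.47×10⁻² T.

B ≈ 14.7 mT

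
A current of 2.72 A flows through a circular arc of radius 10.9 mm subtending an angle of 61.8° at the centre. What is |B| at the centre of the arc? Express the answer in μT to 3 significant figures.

The Biot–Savart field of a circular arc at its centre is B = μ₀Iφ/(4πR), with φ = 1.079 rad.
B = (4π×10⁻⁷ × 2.72 × 1.079) / (4π × 0.0109) = 2.69×10⁻⁵ T.

B ≈ 26.9 μT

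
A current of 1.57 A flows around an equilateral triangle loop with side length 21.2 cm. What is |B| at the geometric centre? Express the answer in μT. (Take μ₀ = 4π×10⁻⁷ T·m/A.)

B ≈ 13.3 μT

Each side is a finite straight segment at perpendicular distance d = a/(2 tan(π/3)) = 0.0612 m from the centre, with end-angles ±π/3.
One side contributes B₁ = (μ₀I/4πd)·2 sin(π/3) = 4.44×10⁻⁶ T.
All 3 sides add in the same direction: B = 3 × 4.44×10⁻⁶ = 1.33×10⁻⁵ T.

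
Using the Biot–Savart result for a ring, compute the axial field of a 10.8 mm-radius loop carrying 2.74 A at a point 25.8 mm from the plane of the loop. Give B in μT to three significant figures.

On the axis of a circular loop, B = μ₀IR² / [2(R²+z²)^(3/2)].
R² + z² = (0.0108)² + (0.0258)² = 0.0007823 m², and (R²+z²)^(3/2) = 2.19×10⁻⁵ m³.
B = (4π×10⁻⁷ × 2.74 × 0.0001166) / (2 × 2.19×10⁻⁵) = 9.18×10⁻⁶ T.

B ≈ 9.18 μT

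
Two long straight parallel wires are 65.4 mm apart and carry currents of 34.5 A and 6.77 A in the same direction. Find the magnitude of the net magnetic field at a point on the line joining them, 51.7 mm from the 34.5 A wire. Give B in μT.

B ≈ 34.6 μT

Each long wire gives B = μ₀I/(2πd). Distances are d₁ = 0.0517 m and d₂ = 0.0137 m.
B₁ = 1.33×10⁻⁴ T, B₂ = 9.88×10⁻⁵ T.
Between parallel currents the two contributions point in opposite directions, so they subtract. B = |B₁ − B₂| = |1.33×10⁻⁴ − 9.88×10⁻⁵| = 3.46×10⁻⁵ T.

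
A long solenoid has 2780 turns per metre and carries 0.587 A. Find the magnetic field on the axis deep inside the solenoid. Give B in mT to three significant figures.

B ≈ 2.05 mT

Inside a long solenoid, B = μ₀nI with n = 2780 turns/m.
B = 4π×10⁻⁷ × 2780 × 0.587 = 2.05×10⁻³ T.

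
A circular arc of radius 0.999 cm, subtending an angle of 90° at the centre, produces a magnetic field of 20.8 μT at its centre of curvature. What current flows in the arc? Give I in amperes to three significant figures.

I ≈ 1.32 A

For a circular arc, B = μ₀Iφ/(4πR) with φ in radians; here φ = 1.571 rad.
So I = 4πRB/(μ₀φ) = 4π × 0.00999 × 2.08×10⁻⁵ / (4π×10⁻⁷ × 1.571) = 1.32 A.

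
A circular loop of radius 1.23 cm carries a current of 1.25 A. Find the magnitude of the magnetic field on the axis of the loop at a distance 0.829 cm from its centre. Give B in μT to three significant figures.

B ≈ 36.4 μT

On the axis of a circular loop, B = μ₀IR² / [2(R²+z²)^(3/2)].
R² + z² = (0.0123)² + (0.00829)² = 0.00022 m², and (R²+z²)^(3/2) = 3.26×10⁻⁶ m³.
B = (4π×10⁻⁷ × 1.25 × 0.0001513) / (2 × 3.26×10⁻⁶) = 3.64×10⁻⁵ T.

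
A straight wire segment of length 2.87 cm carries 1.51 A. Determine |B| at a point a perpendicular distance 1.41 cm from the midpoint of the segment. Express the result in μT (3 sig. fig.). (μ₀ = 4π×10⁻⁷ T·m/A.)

B ≈ 15.3 μT

For a finite straight segment, B = (μ₀I/4πd)(sinθ₁ + sinθ₂), where θ₁, θ₂ are the angles from the perpendicular to each end.
The perpendicular from the point meets the wire at its midpoint, so each end is L/2 = 0.01435 m away along the wire.
sinθ₁ = 0.01435/√(0.01435²+0.0141²) = 0.7133; sinθ₂ = 0.01435/√(0.01435²+0.0141²) = 0.7133.
B = (4π×10⁻⁷ × 1.51) / (4π × 0.0141) × (0.7133 + 0.7133) = 1.53×10⁻⁵ T.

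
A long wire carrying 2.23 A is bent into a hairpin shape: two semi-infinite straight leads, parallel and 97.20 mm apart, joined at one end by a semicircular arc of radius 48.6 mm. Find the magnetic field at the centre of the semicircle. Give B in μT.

The semicircular arc contributes B_arc = μ₀I·π/(4πR) = μ₀I/(4R) = 1.44×10⁻⁵ T.
Each semi-infinite lead is at perpendicular distance R = 0.0486 m from the centre, with the perpendicular foot at its near end, so it contributes μ₀I/(4πR); both point the same way, together 9.18×10⁻⁶ T.
Arc and leads all point the same direction: B = 1.44×10⁻⁵ + 9.18×10⁻⁶ = 2.36×10⁻⁵ T.

B ≈ 23.6 μT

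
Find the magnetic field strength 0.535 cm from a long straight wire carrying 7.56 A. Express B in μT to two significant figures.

For an infinitely long straight wire, B = μ₀I/(2πd).
B = (4π×10⁻⁷ × 7.56) / (2π × 0.00535) = 2.83×10⁻⁴ T.

B ≈ 280 μT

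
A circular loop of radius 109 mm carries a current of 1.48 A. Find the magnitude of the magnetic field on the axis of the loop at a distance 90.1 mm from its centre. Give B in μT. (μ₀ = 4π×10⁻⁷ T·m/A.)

On the axis of a circular loop, B = μ₀IR² / [2(R²+z²)^(3/2)].
R² + z² = (0.109)² + (0.0901)² = 0.02 m², and (R²+z²)^(3/2) = 2.83×10⁻³ m³.
B = (4π×10⁻⁷ × 1.48 × 0.01188) / (2 × 2.83×10⁻³) = 3.91×10⁻⁶ T.

B ≈ 3.91 μT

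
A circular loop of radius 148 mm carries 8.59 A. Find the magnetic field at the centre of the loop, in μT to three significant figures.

B ≈ 36.5 μT

At the centre of a circular loop the Biot–Savart law gives B = μ₀I/(2R).
B = (4π×10⁻⁷ × 8.59) / (2 × 0.148) = 3.65×10⁻⁵ T.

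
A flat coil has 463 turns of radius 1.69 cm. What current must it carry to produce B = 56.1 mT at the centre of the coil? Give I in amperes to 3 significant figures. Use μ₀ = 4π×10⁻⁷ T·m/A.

For an N-turn coil, B = Nμ₀I/(2R) with R = 0.0169 m, so I = 2RB/(Nμ₀) = 2 × 0.0169 × 5.61×10⁻² / (463 × 4π×10⁻⁷) = 3.26 A.

I ≈ 3.26 A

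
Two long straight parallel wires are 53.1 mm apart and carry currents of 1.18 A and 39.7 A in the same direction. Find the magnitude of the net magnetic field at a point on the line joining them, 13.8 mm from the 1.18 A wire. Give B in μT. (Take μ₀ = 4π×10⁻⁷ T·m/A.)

Each long wire gives B = μ₀I/(2πd). Distances are d₁ = 0.0138 m and d₂ = 0.0393 m.
B₁ = 1.71×10⁻⁵ T, B₂ = 2.02×10⁻⁴ T.
Between parallel currents the two contributions point in opposite directions, so they subtract. B = |B₁ − B₂| = |1.71×10⁻⁵ − 2.02×10⁻⁴| = 1.85×10⁻⁴ T.

B ≈ 185 μT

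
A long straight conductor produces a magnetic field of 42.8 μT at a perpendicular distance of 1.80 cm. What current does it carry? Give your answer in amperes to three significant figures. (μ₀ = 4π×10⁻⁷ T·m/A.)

I ≈ 3.85 A

For a long straight wire B = μ₀I/(2πd), so I = 2πdB/μ₀.
I = 2π × 0.018 × 4.28×10⁻⁵ / (4π×10⁻⁷) = 3.85 A.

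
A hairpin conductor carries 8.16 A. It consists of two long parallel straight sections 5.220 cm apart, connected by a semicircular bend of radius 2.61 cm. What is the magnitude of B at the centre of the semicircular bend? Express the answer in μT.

B ≈ 161 μT

The semicircular arc contributes B_arc = μ₀I·π/(4πR) = μ₀I/(4R) = 9.82×10⁻⁵ T.
Each semi-infinite lead is at perpendicular distance R = 0.0261 m from the centre, with the perpendicular foot at its near end, so it contributes μ₀I/(4πR); both point the same way, together 6.25×10⁻⁵ T.
Arc and leads all point the same direction: B = 9.82×10⁻⁵ + 6.25×10⁻⁵ = 1.61×10⁻⁴ T.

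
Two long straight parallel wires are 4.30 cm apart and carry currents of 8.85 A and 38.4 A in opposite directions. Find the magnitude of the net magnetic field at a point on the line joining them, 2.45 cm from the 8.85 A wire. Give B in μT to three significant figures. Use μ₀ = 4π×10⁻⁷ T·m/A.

Each long wire gives B = μ₀I/(2πd). Distances are d₁ = 0.0245 m and d₂ = 0.0185 m.
B₁ = 7.22×10⁻⁵ T, B₂ = 4.15×10⁻⁴ T.
Between antiparallel currents both contributions point the same way, so they add. B = B₁ + B₂ = 7.22×10⁻⁵ + 4.15×10⁻⁴ = 4.87×10⁻⁴ T.

B ≈ 487 μT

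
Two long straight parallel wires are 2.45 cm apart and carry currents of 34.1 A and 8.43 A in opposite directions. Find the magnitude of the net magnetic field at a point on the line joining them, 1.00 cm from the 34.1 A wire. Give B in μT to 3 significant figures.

Each long wire gives B = μ₀I/(2πd). Distances are d₁ = 0.01 m and d₂ = 0.0145 m.
B₁ = 6.82×10⁻⁴ T, B₂ = 1.16×10⁻⁴ T.
Between antiparallel currents both contributions point the same way, so they add. B = B₁ + B₂ = 6.82×10⁻⁴ + 1.16×10⁻⁴ = 7.98×10⁻⁴ T.

B ≈ 798 μT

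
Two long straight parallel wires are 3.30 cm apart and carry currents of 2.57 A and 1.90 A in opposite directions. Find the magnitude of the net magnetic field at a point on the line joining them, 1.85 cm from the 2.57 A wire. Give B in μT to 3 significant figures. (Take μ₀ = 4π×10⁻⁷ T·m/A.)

Each long wire gives B = μ₀I/(2πd). Distances are d₁ = 0.0185 m and d₂ = 0.0145 m.
B₁ = 2.78×10⁻⁵ T, B₂ = 2.62×10⁻⁵ T.
Between antiparallel currents both contributions point the same way, so they add. B = B₁ + B₂ = 2.78×10⁻⁵ + 2.62×10⁻⁵ = 5.40×10⁻⁵ T.

B ≈ 54.0 μT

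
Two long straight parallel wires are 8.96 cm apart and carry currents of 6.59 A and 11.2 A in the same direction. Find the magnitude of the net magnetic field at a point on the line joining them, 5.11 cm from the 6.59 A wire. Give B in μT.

Each long wire gives B = μ₀I/(2πd). Distances are d₁ = 0.0511 m and d₂ = 0.0385 m.
B₁ = 2.58×10⁻⁵ T, B₂ = 5.82×10⁻⁵ T.
Between parallel currents the two contributions point in opposite directions, so they subtract. B = |B₁ − B₂| = |2.58×10⁻⁵ − 5.82×10⁻⁵| = 3.24×10⁻⁵ T.

B ≈ 32.4 μT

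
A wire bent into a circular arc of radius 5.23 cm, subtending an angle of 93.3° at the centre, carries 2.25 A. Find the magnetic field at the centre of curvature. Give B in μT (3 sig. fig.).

The Biot–Savart field of a circular arc at its centre is B = μ₀Iφ/(4πR), with φ = 1.628 rad.
B = (4π×10⁻⁷ × 2.25 × 1.628) / (4π × 0.0523) = 7.01×10⁻⁶ T.

B ≈ 7.01 μT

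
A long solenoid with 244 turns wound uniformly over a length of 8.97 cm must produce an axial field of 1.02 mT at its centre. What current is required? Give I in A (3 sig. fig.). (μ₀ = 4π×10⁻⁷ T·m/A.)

Inside a long solenoid B = μ₀nI with n = 2720 m⁻¹, so I = B/(μ₀n).
I = 1.02×10⁻³ / (4π×10⁻⁷ × 2720) = 0.298 A.

I ≈ 0.298 A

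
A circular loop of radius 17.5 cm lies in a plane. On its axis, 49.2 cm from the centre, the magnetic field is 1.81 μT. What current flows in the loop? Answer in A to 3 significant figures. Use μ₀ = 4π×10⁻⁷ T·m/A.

On the axis of a loop, B = μ₀IR²/[2(R²+z²)^(3/2)], so I = 2B(R²+z²)^(3/2)/(μ₀R²).
R² + z² = 0.03063 + 0.2421 = 0.2727 m²; raised to 3/2 gives 0.142 m³.
I = 2 × 1.81×10⁻⁶ × 0.142 / (1.26×10⁻⁶ × 0.03063) = 13.4 A.

I ≈ 13.4 A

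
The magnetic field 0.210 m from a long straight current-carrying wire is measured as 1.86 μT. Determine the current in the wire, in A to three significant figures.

For a long straight wire B = μ₀I/(2πd), so I = 2πdB/μ₀.
I = 2π × 0.21 × 1.86×10⁻⁶ / (4π×10⁻⁷) = 1.95 A.

I ≈ 1.95 A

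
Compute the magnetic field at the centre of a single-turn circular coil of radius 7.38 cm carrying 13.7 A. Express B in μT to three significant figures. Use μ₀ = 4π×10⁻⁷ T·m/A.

At the centre of a circular loop the Biot–Savart law gives B = μ₀I/(2R).
B = (4π×10⁻⁷ × 13.7) / (2 × 0.0738) = 1.17×10⁻⁴ T.

B ≈ 117 μT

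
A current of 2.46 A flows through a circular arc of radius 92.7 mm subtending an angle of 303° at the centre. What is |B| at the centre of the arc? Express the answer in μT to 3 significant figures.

B ≈ 14.0 μT

The Biot–Savart field of a circular arc at its centre is B = μ₀Iφ/(4πR), with φ = 5.288 rad.
B = (4π×10⁻⁷ × 2.46 × 5.288) / (4π × 0.0927) = 1.40×10⁻⁵ T.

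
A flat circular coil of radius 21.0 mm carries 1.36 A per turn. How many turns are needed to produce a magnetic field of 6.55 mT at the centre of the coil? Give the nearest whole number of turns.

For an N-turn coil, B = Nμ₀I/(2R). A single turn gives B₁ = 4.07×10⁻⁵ T with R = 0.021 m.
N = B/B₁ = 6.55×10⁻³ / 4.07×10⁻⁵ = 160.97.

N = 161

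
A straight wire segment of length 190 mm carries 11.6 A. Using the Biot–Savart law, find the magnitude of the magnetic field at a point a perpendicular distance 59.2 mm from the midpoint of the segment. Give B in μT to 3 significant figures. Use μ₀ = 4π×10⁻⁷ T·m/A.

For a finite straight segment, B = (μ₀I/4πd)(sinθ₁ + sinθ₂), where θ₁, θ₂ are the angles from the perpendicular to each end.
The perpendicular from the point meets the wire at its midpoint, so each end is L/2 = 0.095 m away along the wire.
sinθ₁ = 0.095/√(0.095²+0.0592²) = 0.8487; sinθ₂ = 0.095/√(0.095²+0.0592²) = 0.8487.
B = (4π×10⁻⁷ × 11.6) / (4π × 0.0592) × (0.8487 + 0.8487) = 3.33×10⁻⁵ T.

B ≈ 33.3 μT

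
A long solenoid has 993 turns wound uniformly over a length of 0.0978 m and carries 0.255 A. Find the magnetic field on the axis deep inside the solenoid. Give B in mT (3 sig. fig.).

Inside a long solenoid, B = μ₀nI with n = 1.015×10⁴ turns/m.
B = 4π×10⁻⁷ × 1.015×10⁴ × 0.255 = 3.25×10⁻³ T.

B ≈ 3.25 mT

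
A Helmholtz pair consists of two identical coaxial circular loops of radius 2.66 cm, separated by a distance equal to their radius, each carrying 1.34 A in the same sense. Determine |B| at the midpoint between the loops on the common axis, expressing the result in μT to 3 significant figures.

Each loop contributes B = μ₀IR²/[2(R²+z²)^(3/2)] on the axis, with z measured from that loop.
Loop 1 (z = 0.0133 m): B₁ = 2.26×10⁻⁵ T. Loop 2 (z = 0.0133 m): B₂ = 2.26×10⁻⁵ T.
The fields add: B = B₁ + B₂ = 4.53×10⁻⁵ T.

B ≈ 45.3 μT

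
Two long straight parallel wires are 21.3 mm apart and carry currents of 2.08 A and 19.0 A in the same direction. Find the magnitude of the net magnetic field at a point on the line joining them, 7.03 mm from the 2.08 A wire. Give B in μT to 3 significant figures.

Each long wire gives B = μ₀I/(2πd). Distances are d₁ = 0.00703 m and d₂ = 0.01427 m.
B₁ = 5.92×10⁻⁵ T, B₂ = 2.66×10⁻⁴ T.
Between parallel currents the two contributions point in opposite directions, so they subtract. B = |B₁ − B₂| = |5.92×10⁻⁵ − 2.66×10⁻⁴| = 2.07×10⁻⁴ T.

B ≈ 207 μT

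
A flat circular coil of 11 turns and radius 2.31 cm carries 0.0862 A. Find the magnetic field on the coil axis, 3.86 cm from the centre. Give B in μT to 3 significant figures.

B ≈ 3.49 μT

For an N-turn flat coil, B = Nμ₀IR²/[2(R²+z²)^(3/2)] with R = 0.0231 m, z = 0.0386 m.
B = 11 × 3.17×10⁻⁷ T = 3.49×10⁻⁶ T.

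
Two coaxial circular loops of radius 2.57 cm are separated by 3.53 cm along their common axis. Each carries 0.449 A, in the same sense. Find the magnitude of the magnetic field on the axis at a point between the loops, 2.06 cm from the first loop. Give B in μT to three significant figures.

B ≈ 12.4 μT

Each loop contributes B = μ₀IR²/[2(R²+z²)^(3/2)] on the axis, with z measured from that loop.
Loop 1 (z = 0.0206 m): B₁ = 5.21×10⁻⁶ T. Loop 2 (z = 0.0147 m): B₂ = 7.18×10⁻⁶ T.
The fields add: B = B₁ + B₂ = 1.24×10⁻⁵ T.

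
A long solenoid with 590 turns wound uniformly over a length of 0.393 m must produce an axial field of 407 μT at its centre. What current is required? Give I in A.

I ≈ 0.216 A

Inside a long solenoid B = μ₀nI with n = 1501 m⁻¹, so I = B/(μ₀n).
I = 4.07×10⁻⁴ / (4π×10⁻⁷ × 1501) = 0.216 A.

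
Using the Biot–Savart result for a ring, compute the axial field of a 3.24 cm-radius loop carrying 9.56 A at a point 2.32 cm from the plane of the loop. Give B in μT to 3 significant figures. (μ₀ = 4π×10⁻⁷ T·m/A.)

B ≈ 99.6 μT

On the axis of a circular loop, B = μ₀IR² / [2(R²+z²)^(3/2)].
R² + z² = (0.0324)² + (0.0232)² = 0.001588 m², and (R²+z²)^(3/2) = 6.33×10⁻⁵ m³.
B = (4π×10⁻⁷ × 9.56 × 0.00105) / (2 × 6.33×10⁻⁵) = 9.96×10⁻⁵ T.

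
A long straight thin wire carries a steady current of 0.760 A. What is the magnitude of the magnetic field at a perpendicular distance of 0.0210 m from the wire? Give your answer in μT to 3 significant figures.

For an infinitely long straight wire, B = μ₀I/(2πd).
B = (4π×10⁻⁷ × 0.760) / (2π × 0.021) = 7.24×10⁻⁶ T.

B ≈ 7.24 μT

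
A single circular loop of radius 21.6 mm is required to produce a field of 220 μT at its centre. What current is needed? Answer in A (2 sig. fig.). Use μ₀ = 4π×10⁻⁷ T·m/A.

I ≈ 7.6 A

At the centre of a circular loop B = μ₀I/(2R), so I = 2RB/μ₀.
With R = 0.0216 m, I = 2 × 0.0216 × 2.20×10⁻⁴ / (4π×10⁻⁷) = 7.56 A.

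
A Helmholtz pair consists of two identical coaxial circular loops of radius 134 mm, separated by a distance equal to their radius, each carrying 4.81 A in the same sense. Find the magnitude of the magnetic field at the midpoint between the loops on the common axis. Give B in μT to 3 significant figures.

B ≈ 32.3 μT

Each loop contributes B = μ₀IR²/[2(R²+z²)^(3/2)] on the axis, with z measured from that loop.
Loop 1 (z = 0.067 m): B₁ = 1.61×10⁻⁵ T. Loop 2 (z = 0.067 m): B₂ = 1.61×10⁻⁵ T.
The fields add: B = B₁ + B₂ = 3.23×10⁻⁵ T.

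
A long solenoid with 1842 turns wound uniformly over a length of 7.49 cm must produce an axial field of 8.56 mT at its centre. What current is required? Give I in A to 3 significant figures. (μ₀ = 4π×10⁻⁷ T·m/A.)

Inside a long solenoid B = μ₀nI with n = 2.459×10⁴ m⁻¹, so I = B/(μ₀n).
I = 8.56×10⁻³ / (4π×10⁻⁷ × 2.459×10⁴) = 0.277 A.

I ≈ 0.277 A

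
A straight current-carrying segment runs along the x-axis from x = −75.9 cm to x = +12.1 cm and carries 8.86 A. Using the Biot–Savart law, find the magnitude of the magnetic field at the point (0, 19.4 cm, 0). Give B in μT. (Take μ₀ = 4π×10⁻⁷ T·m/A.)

For a finite straight segment, B = (μ₀I/4πd)(sinθ₁ + sinθ₂), where θ₁, θ₂ are the angles from the perpendicular to each end.
The perpendicular distance is d = 0.194 m; the end-offsets along the wire are a = 0.759 m and b = 0.121 m.
sinθ₁ = 0.759/√(0.759²+0.194²) = 0.9689; sinθ₂ = 0.121/√(0.121²+0.194²) = 0.5292.
B = (4π×10⁻⁷ × 8.86) / (4π × 0.194) × (0.9689 + 0.5292) = 6.84×10⁻⁶ T.

B ≈ 6.84 μT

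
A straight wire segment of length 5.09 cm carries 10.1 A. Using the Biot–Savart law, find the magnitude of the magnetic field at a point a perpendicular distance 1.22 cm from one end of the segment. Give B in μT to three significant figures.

For a finite straight segment, B = (μ₀I/4πd)(sinθ₁ + sinθ₂), where θ₁, θ₂ are the angles from the perpendicular to each end.
The perpendicular foot is at one end, so the two end-offsets along the wire are 0 and L = 0.0509 m.
sinθ₁ = 0/√(0²+0.0122²) = 0.0000; sinθ₂ = 0.0509/√(0.0509²+0.0122²) = 0.9725.
B = (4π×10⁻⁷ × 10.1) / (4π × 0.0122) × (0.0000 + 0.9725) = 8.05×10⁻⁵ T.

B ≈ 80.5 μT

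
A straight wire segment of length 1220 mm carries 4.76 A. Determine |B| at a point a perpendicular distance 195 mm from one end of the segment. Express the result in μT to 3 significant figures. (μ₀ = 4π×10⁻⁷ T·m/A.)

For a finite straight segment, B = (μ₀I/4πd)(sinθ₁ + sinθ₂), where θ₁, θ₂ are the angles from the perpendicular to each end.
The perpendicular foot is at one end, so the two end-offsets along the wire are 0 and L = 1.22 m.
sinθ₁ = 0/√(0²+0.195²) = 0.0000; sinθ₂ = 1.22/√(1.22²+0.195²) = 0.9875.
B = (4π×10⁻⁷ × 4.76) / (4π × 0.195) × (0.0000 + 0.9875) = 2.41×10⁻⁶ T.

B ≈ 2.41 μT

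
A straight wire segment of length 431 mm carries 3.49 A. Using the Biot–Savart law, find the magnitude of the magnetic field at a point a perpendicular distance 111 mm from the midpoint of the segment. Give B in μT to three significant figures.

B ≈ 5.59 μT

For a finite straight segment, B = (μ₀I/4πd)(sinθ₁ + sinθ₂), where θ₁, θ₂ are the angles from the perpendicular to each end.
The perpendicular from the point meets the wire at its midpoint, so each end is L/2 = 0.2155 m away along the wire.
sinθ₁ = 0.2155/√(0.2155²+0.111²) = 0.8890; sinθ₂ = 0.2155/√(0.2155²+0.111²) = 0.8890.
B = (4π×10⁻⁷ × 3.49) / (4π × 0.111) × (0.8890 + 0.8890) = 5.59×10⁻⁶ T.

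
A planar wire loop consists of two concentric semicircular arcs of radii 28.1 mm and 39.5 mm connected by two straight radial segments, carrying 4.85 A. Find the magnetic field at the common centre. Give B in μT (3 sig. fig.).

B ≈ 15.6 μT

The radial connectors point toward the centre, so dl × r̂ = 0 and they contribute nothing.
Each semicircle gives μ₀I/(4R): inner arc 5.42×10⁻⁵ T, outer arc 3.86×10⁻⁵ T.
The two arcs carry current in opposite angular senses, so their fields oppose: B = |5.42×10⁻⁵ − 3.86×10⁻⁵| = 1.56×10⁻⁵ T.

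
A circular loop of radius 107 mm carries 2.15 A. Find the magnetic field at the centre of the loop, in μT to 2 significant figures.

B ≈ 13 μT

At the centre of a circular loop the Biot–Savart law gives B = μ₀I/(2R).
B = (4π×10⁻⁷ × 2.15) / (2 × 0.107) = 1.26×10⁻⁵ T.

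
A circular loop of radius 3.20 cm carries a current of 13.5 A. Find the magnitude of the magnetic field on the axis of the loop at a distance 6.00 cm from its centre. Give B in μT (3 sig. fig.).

On the axis of a circular loop, B = μ₀IR² / [2(R²+z²)^(3/2)].
R² + z² = (0.032)² + (0.06)² = 0.004624 m², and (R²+z²)^(3/2) = 3.14×10⁻⁴ m³.
B = (4π×10⁻⁷ × 13.5 × 0.001024) / (2 × 3.14×10⁻⁴) = 2.76×10⁻⁵ T.

B ≈ 27.6 μT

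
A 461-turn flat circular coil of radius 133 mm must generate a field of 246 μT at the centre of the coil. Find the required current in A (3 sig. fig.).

For an N-turn coil, B = Nμ₀I/(2R) with R = 0.133 m, so I = 2RB/(Nμ₀) = 2 × 0.133 × 2.46×10⁻⁴ / (461 × 4π×10⁻⁷) = 0.113 A.

I ≈ 0.113 A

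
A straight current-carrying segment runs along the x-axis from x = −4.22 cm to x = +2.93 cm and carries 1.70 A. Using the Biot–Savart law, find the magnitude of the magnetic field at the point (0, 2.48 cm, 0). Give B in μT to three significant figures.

B ≈ 11.1 μT

For a finite straight segment, B = (μ₀I/4πd)(sinθ₁ + sinθ₂), where θ₁, θ₂ are the angles from the perpendicular to each end.
The perpendicular distance is d = 0.0248 m; the end-offsets along the wire are a = 0.0422 m and b = 0.0293 m.
sinθ₁ = 0.0422/√(0.0422²+0.0248²) = 0.8621; sinθ₂ = 0.0293/√(0.0293²+0.0248²) = 0.7633.
B = (4π×10⁻⁷ × 1.70) / (4π × 0.0248) × (0.8621 + 0.7633) = 1.11×10⁻⁵ T.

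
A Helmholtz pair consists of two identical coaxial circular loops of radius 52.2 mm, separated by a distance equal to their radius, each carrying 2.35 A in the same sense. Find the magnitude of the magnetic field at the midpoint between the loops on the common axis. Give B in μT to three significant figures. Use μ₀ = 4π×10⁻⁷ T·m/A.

B ≈ 40.5 μT

Each loop contributes B = μ₀IR²/[2(R²+z²)^(3/2)] on the axis, with z measured from that loop.
Loop 1 (z = 0.0261 m): B₁ = 2.02×10⁻⁵ T. Loop 2 (z = 0.0261 m): B₂ = 2.02×10⁻⁵ T.
The fields add: B = B₁ + B₂ = 4.05×10⁻⁵ T.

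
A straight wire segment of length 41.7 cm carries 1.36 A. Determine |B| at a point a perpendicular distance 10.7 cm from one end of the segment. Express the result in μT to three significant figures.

B ≈ 1.23 μT

For a finite straight segment, B = (μ₀I/4πd)(sinθ₁ + sinθ₂), where θ₁, θ₂ are the angles from the perpendicular to each end.
The perpendicular foot is at one end, so the two end-offsets along the wire are 0 and L = 0.417 m.
sinθ₁ = 0/√(0²+0.107²) = 0.0000; sinθ₂ = 0.417/√(0.417²+0.107²) = 0.9686.
B = (4π×10⁻⁷ × 1.36) / (4π × 0.107) × (0.0000 + 0.9686) = 1.23×10⁻⁶ T.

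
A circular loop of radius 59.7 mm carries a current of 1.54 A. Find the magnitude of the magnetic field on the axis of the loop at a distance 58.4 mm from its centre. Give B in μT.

B ≈ 5.92 μT

On the axis of a circular loop, B = μ₀IR² / [2(R²+z²)^(3/2)].
R² + z² = (0.0597)² + (0.0584)² = 0.006975 m², and (R²+z²)^(3/2) = 5.82×10⁻⁴ m³.
B = (4π×10⁻⁷ × 1.54 × 0.003564) / (2 × 5.82×10⁻⁴) = 5.92×10⁻⁶ T.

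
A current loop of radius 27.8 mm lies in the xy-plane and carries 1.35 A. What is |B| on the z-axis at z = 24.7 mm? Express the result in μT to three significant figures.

B ≈ 12.7 μT

On the axis of a circular loop, B = μ₀IR² / [2(R²+z²)^(3/2)].
R² + z² = (0.0278)² + (0.0247)² = 0.001383 m², and (R²+z²)^(3/2) = 5.14×10⁻⁵ m³.
B = (4π×10⁻⁷ × 1.35 × 0.0007728) / (2 × 5.14×10⁻⁵) = 1.27×10⁻⁵ T.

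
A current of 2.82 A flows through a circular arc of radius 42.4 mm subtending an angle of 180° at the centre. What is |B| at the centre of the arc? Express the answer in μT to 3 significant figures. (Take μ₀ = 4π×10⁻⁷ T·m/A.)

B ≈ 20.9 μT

The Biot–Savart field of a circular arc at its centre is B = μ₀Iφ/(4πR), with φ = 3.142 rad.
B = (4π×10⁻⁷ × 2.82 × 3.142) / (4π × 0.0424) = 2.09×10⁻⁵ T.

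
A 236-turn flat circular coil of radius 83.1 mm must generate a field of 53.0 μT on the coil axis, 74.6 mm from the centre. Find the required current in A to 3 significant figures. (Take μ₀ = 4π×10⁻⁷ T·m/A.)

For an N-turn coil, B = Nμ₀IR²/[2(R²+z²)^(3/2)] with R = 0.0831 m, z = 0.0746 m, so I = 2B(R²+z²)^(3/2)/(Nμ₀R²) = 2 × 5.30×10⁻⁵ × 1.39×10⁻³ / (236 × 4π×10⁻⁷ × 0.006906) = 7.21×10⁻² A.

I ≈ 0.0721 A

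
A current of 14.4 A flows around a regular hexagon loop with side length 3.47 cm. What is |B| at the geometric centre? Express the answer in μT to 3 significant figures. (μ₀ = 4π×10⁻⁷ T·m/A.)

B ≈ 288 μT

Each side is a finite straight segment at perpendicular distance d = a/(2 tan(π/6)) = 0.03005 m from the centre, with end-angles ±π/6.
One side contributes B₁ = (μ₀I/4πd)·2 sin(π/6) = 4.79×10⁻⁵ T.
All 6 sides add in the same direction: B = 6 × 4.79×10⁻⁵ = 2.88×10⁻⁴ T.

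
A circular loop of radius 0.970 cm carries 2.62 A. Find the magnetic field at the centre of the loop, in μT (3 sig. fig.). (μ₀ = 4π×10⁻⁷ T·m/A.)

At the centre of a circular loop the Biot–Savart law gives B = μ₀I/(2R).
B = (4π×10⁻⁷ × 2.62) / (2 × 0.0097) = 1.70×10⁻⁴ T.

B ≈ 170 μT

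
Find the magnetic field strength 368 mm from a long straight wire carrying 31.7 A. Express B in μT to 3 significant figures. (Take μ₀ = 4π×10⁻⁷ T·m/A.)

B ≈ 17.2 μT

For an infinitely long straight wire, B = μ₀I/(2πd).
B = (4π×10⁻⁷ × 31.7) / (2π × 0.368) = 1.72×10⁻⁵ T.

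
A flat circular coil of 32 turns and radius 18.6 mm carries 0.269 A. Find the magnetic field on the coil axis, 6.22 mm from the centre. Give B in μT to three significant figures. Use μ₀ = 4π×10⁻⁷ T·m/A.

For an N-turn flat coil, B = Nμ₀IR²/[2(R²+z²)^(3/2)] with R = 0.0186 m, z = 0.00622 m.
B = 32 × 7.75×10⁻⁶ T = 2.48×10⁻⁴ T.

B ≈ 248 μT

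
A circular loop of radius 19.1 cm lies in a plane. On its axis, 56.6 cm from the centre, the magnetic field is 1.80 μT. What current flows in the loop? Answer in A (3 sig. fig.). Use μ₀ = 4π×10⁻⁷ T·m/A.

On the axis of a loop, B = μ₀IR²/[2(R²+z²)^(3/2)], so I = 2B(R²+z²)^(3/2)/(μ₀R²).
R² + z² = 0.03648 + 0.3204 = 0.3568 m²; raised to 3/2 gives 0.213 m³.
I = 2 × 1.80×10⁻⁶ × 0.213 / (1.26×10⁻⁶ × 0.03648) = 16.7 A.

I ≈ 16.7 A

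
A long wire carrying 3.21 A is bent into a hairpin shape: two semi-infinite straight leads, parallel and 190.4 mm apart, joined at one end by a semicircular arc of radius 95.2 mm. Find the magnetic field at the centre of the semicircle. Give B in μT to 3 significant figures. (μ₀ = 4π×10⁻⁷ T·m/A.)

B ≈ 17.3 μT

The semicircular arc contributes B_arc = μ₀I·π/(4πR) = μ₀I/(4R) = 1.06×10⁻⁵ T.
Each semi-infinite lead is at perpendicular distance R = 0.0952 m from the centre, with the perpendicular foot at its near end, so it contributes μ₀I/(4πR); both point the same way, together 6.74×10⁻⁶ T.
Arc and leads all point the same direction: B = 1.06×10⁻⁵ + 6.74×10⁻⁶ = 1.73×10⁻⁵ T.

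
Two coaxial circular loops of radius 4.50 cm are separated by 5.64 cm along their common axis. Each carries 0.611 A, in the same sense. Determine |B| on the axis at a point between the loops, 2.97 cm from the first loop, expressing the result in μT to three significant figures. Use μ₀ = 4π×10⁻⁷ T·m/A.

Each loop contributes B = μ₀IR²/[2(R²+z²)^(3/2)] on the axis, with z measured from that loop.
Loop 1 (z = 0.0297 m): B₁ = 4.96×10⁻⁶ T. Loop 2 (z = 0.0267 m): B₂ = 5.43×10⁻⁶ T.
The fields add: B = B₁ + B₂ = 1.04×10⁻⁵ T.

B ≈ 10.4 μT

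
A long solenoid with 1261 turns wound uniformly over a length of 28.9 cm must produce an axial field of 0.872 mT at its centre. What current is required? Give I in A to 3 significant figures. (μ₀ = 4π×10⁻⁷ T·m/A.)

Inside a long solenoid B = μ₀nI with n = 4363 m⁻¹, so I = B/(μ₀n).
I = 8.72×10⁻⁴ / (4π×10⁻⁷ × 4363) = 0.159 A.

I ≈ 0.159 A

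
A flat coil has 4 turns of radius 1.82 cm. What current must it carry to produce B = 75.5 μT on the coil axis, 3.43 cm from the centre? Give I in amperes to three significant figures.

I ≈ 5.31 A

For an N-turn coil, B = Nμ₀IR²/[2(R²+z²)^(3/2)] with R = 0.0182 m, z = 0.0343 m, so I = 2B(R²+z²)^(3/2)/(Nμ₀R²) = 2 × 7.55×10⁻⁵ × 5.85×10⁻⁵ / (4 × 4π×10⁻⁷ × 0.0003312) = 5.31 A.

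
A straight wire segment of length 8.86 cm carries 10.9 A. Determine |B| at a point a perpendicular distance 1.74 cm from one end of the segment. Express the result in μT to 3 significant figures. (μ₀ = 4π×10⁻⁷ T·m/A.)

B ≈ 61.5 μT

For a finite straight segment, B = (μ₀I/4πd)(sinθ₁ + sinθ₂), where θ₁, θ₂ are the angles from the perpendicular to each end.
The perpendicular foot is at one end, so the two end-offsets along the wire are 0 and L = 0.0886 m.
sinθ₁ = 0/√(0²+0.0174²) = 0.0000; sinθ₂ = 0.0886/√(0.0886²+0.0174²) = 0.9813.
B = (4π×10⁻⁷ × 10.9) / (4π × 0.0174) × (0.0000 + 0.9813) = 6.15×10⁻⁵ T.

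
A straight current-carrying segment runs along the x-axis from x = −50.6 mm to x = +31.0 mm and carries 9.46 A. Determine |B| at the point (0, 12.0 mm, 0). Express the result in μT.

B ≈ 150 μT

For a finite straight segment, B = (μ₀I/4πd)(sinθ₁ + sinθ₂), where θ₁, θ₂ are the angles from the perpendicular to each end.
The perpendicular distance is d = 0.012 m; the end-offsets along the wire are a = 0.0506 m and b = 0.031 m.
sinθ₁ = 0.0506/√(0.0506²+0.012²) = 0.9730; sinθ₂ = 0.031/√(0.031²+0.012²) = 0.9326.
B = (4π×10⁻⁷ × 9.46) / (4π × 0.012) × (0.9730 + 0.9326) = 1.50×10⁻⁴ T.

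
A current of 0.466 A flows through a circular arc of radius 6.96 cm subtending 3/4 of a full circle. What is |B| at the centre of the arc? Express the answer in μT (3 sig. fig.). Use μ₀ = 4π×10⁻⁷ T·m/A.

The Biot–Savart field of a circular arc at its centre is B = μ₀Iφ/(4πR), with φ = 4.712 rad.
B = (4π×10⁻⁷ × 0.466 × 4.712) / (4π × 0.0696) = 3.16×10⁻⁶ T.

B ≈ 3.16 μT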